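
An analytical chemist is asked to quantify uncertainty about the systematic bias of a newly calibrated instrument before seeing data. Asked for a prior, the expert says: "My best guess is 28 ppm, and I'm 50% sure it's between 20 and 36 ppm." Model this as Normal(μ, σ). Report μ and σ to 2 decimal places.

μ = 28.00, σ = 11.86

A symmetric 50% interval runs μ ± z·σ with z = 0.6745.
Half-width = 8, so σ = 8/0.6745 = 11.86.
μ is the stated best guess, 28.00.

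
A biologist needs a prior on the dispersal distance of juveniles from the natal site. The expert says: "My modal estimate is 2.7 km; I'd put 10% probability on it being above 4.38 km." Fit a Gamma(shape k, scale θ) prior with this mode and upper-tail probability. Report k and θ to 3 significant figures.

k ≈ 9.04, θ ≈ 0.336

Gamma(k,θ) with k>1 has mode (k−1)θ, so θ = 2.7/(k−1).
Need P(X < 4.38) = 0.9 with θ tied to k this way. Start at k = 2, θ = 2.7: P(X<4.38) ≈ 0.482.
Too low — raise k to concentrate. Iterating converges to k ≈ 9.04.
Then θ = 2.7/(9.04−1) ≈ 0.336.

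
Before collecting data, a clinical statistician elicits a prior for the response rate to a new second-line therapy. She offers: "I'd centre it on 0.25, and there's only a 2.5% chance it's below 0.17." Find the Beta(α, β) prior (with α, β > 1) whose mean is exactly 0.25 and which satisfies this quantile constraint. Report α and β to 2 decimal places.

With mean 0.25 fixed, write α = 0.25s, β = 0.75s where s = α+β.
Need P(θ < 0.17) = 0.025 under Beta(0.25s, 0.75s). Normal approximation: (q−m)/√(m(1−m)/s) ≈ z_{0.025} = -1.96, so s ≈ 0.25·0.75·(-1.96)²/(0.17−0.25)² = 112.5.
At s = 112.5: P(θ<0.17) ≈ 0.018. Adjusting to match 0.025 gives s ≈ 98.48.
So α = 0.25·98.48 ≈ 24.62, β = 0.75·98.48 ≈ 73.86.

α ≈ 24.62, β ≈ 73.86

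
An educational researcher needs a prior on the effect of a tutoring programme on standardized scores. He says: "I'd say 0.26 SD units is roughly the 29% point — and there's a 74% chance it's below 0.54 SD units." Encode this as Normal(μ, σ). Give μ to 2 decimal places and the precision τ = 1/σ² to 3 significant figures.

The p-quantile of Normal(μ,σ) is μ + z_p·σ, with z_{0.29} = -0.5534 and z_{0.74} = 0.6433.
Eliminate σ: μ = (z₂·x₁ − z₁·x₂)/(z₂ − z₁) = (0.6433·0.26 − (-0.5534)·0.54)/1.197 = 0.39.
Then σ = (x₂ − x₁)/(z₂ − z₁) = (0.54 − 0.26)/1.197 = 0.23.
Precision τ = 1/σ² = 1/0.234² = 18.3.

μ = 0.39, τ = 18.3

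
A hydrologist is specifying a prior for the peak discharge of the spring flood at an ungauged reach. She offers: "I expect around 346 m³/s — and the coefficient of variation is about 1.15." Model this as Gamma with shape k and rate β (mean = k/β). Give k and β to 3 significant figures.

k ≈ 0.756, β ≈ 0.00219

For Gamma(k, rate β): mean = k/β, variance = k/β², so CV = 1/√k.
CV = 1.15, hence k = 1/CV² = 0.756.
Then β = k/mean = 0.756/346 = 0.00219.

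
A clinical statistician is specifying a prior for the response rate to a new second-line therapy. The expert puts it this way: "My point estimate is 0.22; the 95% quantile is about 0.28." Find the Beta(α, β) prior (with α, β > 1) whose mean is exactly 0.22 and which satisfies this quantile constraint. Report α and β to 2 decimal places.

α ≈ 30.41, β ≈ 107.80

With mean 0.22 fixed, write α = 0.22s, β = 0.78s where s = α+β.
Need P(θ < 0.28) = 0.95 under Beta(0.22s, 0.78s). Normal approximation: (q−m)/√(m(1−m)/s) ≈ z_{0.95} = 1.64, so s ≈ 0.22·0.78·(1.64)²/(0.28−0.22)² = 129.0.
At s = 129.0: P(θ<0.28) ≈ 0.944. Adjusting to match 0.95 gives s ≈ 138.21.
So α = 0.22·138.21 ≈ 30.41, β = 0.78·138.21 ≈ 107.80.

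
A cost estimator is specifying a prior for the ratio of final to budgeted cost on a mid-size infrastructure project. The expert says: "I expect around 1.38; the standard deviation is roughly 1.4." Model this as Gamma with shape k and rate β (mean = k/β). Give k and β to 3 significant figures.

For Gamma(k, rate β): mean = k/β, variance = k/β², so CV = 1/√k.
CV = SD/mean = 1.4/1.38 = 1.014, hence k = 1/CV² = 0.972.
Then β = k/mean = 0.972/1.38 = 0.704.

k ≈ 0.972, β ≈ 0.704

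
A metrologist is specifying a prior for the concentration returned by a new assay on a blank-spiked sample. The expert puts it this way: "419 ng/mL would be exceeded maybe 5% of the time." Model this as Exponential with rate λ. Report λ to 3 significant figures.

λ ≈ 0.00715

P(T > 419.0) = e^(−λ·419.0) = 0.05, so λ = −ln(0.05)/419.0 = 0.00715.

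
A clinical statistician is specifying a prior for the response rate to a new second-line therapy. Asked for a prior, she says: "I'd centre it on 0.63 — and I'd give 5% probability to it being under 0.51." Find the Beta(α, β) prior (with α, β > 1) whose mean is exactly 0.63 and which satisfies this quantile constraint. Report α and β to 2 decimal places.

With mean 0.63 fixed, write α = 0.63s, β = 0.37s where s = α+β.
Need P(θ < 0.51) = 0.05 under Beta(0.63s, 0.37s). Normal approximation: (q−m)/√(m(1−m)/s) ≈ z_{0.05} = -1.64, so s ≈ 0.63·0.37·(-1.64)²/(0.51−0.63)² = 43.8.
At s = 43.8: P(θ<0.51) ≈ 0.053. Adjusting to match 0.05 gives s ≈ 45.36.
So α = 0.63·45.36 ≈ 28.58, β = 0.37·45.36 ≈ 16.78.

α ≈ 28.58, β ≈ 16.78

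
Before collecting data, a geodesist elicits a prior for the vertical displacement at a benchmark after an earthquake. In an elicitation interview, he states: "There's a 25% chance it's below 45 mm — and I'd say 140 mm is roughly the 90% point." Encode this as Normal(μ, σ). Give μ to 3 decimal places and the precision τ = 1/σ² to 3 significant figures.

For Normal(μ,σ), the p-quantile is μ + z_p·σ. Here z_{0.25} = -0.6745, z_{0.9} = 1.282.
So 45 = μ − 0.6745σ and 140 = μ + 1.282σ.
Subtracting: σ = (140 − 45)/(1.282 − (-0.6745)) = 48.567.
Then μ = 45 − (-0.6745)·48.567 = 77.758.
Precision τ = 1/σ² = 1/48.57² = 0.000424.

μ = 77.758, τ = 0.000424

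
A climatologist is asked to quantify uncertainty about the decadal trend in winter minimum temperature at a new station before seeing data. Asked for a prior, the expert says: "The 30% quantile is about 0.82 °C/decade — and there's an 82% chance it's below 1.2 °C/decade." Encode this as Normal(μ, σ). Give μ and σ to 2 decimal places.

μ = 0.96, σ = 0.26

The p-quantile of Normal(μ,σ) is μ + z_p·σ, with z_{0.3} = -0.5244 and z_{0.82} = 0.9154.
Eliminate σ: μ = (z₂·x₁ − z₁·x₂)/(z₂ − z₁) = (0.9154·0.82 − (-0.5244)·1.2)/1.44 = 0.96.
Then σ = (x₂ − x₁)/(z₂ − z₁) = (1.2 − 0.82)/1.44 = 0.26.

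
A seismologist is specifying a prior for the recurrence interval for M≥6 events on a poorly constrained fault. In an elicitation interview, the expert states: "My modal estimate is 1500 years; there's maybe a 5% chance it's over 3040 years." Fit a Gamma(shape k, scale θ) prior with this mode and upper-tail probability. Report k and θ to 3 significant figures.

k ≈ 6.55, θ ≈ 270

Gamma(k,θ) with k>1 has mode (k−1)θ, so θ = 1500/(k−1).
Need P(X < 3040) = 0.95 with θ tied to k this way. Start at k = 2, θ = 1500: P(X<3040) ≈ 0.601.
Too low — raise k to concentrate. Iterating converges to k ≈ 6.55.
Then θ = 1500/(6.55−1) ≈ 270.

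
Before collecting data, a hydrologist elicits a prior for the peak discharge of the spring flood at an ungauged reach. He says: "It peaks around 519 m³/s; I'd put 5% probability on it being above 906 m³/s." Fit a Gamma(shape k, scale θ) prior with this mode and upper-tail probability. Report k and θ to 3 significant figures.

Gamma(k,θ) with k>1 has mode (k−1)θ, so θ = 519/(k−1).
Need P(X < 906) = 0.95 with θ tied to k this way. Start at k = 2, θ = 519: P(X<906) ≈ 0.521.
Too low — raise k to concentrate. Iterating converges to k ≈ 9.99.
Then θ = 519/(9.99−1) ≈ 57.7.

k ≈ 9.99, θ ≈ 57.7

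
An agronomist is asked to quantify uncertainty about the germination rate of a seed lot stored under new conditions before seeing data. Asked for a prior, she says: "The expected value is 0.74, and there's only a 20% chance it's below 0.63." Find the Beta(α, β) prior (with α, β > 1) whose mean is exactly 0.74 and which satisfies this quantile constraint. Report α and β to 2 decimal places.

With mean 0.74 fixed, write α = 0.74s, β = 0.26s where s = α+β.
Need P(θ < 0.63) = 0.2 under Beta(0.74s, 0.26s). Normal approximation: (q−m)/√(m(1−m)/s) ≈ z_{0.2} = -0.842, so s ≈ 0.74·0.26·(-0.842)²/(0.63−0.74)² = 11.3.
At s = 11.3: P(θ<0.63) ≈ 0.191. Adjusting to match 0.2 gives s ≈ 10.18.
So α = 0.74·10.18 ≈ 7.53, β = 0.26·10.18 ≈ 2.65.

α ≈ 7.53, β ≈ 2.65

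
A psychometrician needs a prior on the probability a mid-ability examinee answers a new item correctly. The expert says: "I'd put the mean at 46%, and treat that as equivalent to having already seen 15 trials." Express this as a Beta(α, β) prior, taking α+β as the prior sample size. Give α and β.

Under the effective-sample-size interpretation, Beta(α, β) has prior mean α/(α+β) and prior sample size α+β.
So α+β = 15 and α/(α+β) = 0.46, giving α = 0.46·15 = 6.9 and β = 15 − 6.9 = 8.1.

α = 6.9, β = 8.1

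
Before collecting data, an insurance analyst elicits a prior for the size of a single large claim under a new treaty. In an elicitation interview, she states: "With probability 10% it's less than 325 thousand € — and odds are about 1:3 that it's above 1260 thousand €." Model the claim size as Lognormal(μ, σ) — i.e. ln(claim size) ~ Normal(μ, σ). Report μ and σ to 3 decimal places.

If T ~ Lognormal(μ,σ) then ln T ~ Normal(μ,σ), so the p-quantile of ln T is μ + z_p·σ.
ln(325) = 5.784 and ln(1260) = 7.139; z_{0.1} = -1.282, z_{0.75} = 0.6745.
σ = (7.139 − 5.784)/(0.6745 − (-1.282)) = 0.693.
μ = 5.784 − (-1.282)·0.693 = 6.672.

μ ≈ 6.672, σ ≈ 0.693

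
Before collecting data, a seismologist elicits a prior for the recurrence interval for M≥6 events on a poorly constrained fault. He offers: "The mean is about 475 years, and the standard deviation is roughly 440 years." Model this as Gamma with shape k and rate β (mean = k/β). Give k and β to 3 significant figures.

For Gamma(k, rate β): mean = k/β, variance = k/β², so CV = 1/√k.
CV = SD/mean = 440/475 = 0.9263, hence k = 1/CV² = 1.17.
Then β = k/mean = 1.17/475 = 0.00245.

k ≈ 1.17, β ≈ 0.00245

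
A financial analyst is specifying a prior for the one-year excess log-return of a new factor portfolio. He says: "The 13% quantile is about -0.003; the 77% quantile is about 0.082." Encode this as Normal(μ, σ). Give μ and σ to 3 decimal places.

μ = 0.048, σ = 0.046

The p-quantile of Normal(μ,σ) is μ + z_p·σ, with z_{0.13} = -1.126 and z_{0.77} = 0.7388.
Eliminate σ: μ = (z₂·x₁ − z₁·x₂)/(z₂ − z₁) = (0.7388·-0.003 − (-1.126)·0.082)/1.865 = 0.048.
Then σ = (x₂ − x₁)/(z₂ − z₁) = (0.082 − -0.003)/1.865 = 0.046.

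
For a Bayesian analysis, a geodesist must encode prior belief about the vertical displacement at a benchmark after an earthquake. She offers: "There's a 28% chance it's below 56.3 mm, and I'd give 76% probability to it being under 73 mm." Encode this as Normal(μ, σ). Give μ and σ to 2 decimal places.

For Normal(μ,σ), the p-quantile is μ + z_p·σ. Here z_{0.28} = -0.5828, z_{0.76} = 0.7063.
So 56.3 = μ − 0.5828σ and 73 = μ + 0.7063σ.
Subtracting: σ = (73 − 56.3)/(0.7063 − (-0.5828)) = 12.95.
Then μ = 56.3 − (-0.5828)·12.95 = 63.85.

μ = 63.85, σ = 12.95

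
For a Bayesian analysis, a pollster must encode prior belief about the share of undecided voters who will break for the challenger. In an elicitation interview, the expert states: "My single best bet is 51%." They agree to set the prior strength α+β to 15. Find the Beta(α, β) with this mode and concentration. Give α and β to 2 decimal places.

α = 7.63, β = 7.37

For α,β > 1 the Beta mode is (α−1)/(α+β−2). With α+β = 15, the mode is (α−1)/13.
Set (α−1)/13 = 0.51 → α = 1 + 0.51·13 = 7.63.
β = 15 − α = 7.37.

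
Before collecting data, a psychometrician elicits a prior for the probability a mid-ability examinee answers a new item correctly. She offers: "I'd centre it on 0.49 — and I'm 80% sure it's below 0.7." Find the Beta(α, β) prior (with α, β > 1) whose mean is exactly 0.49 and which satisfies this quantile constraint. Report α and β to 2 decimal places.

With mean 0.49 fixed, write α = 0.49s, β = 0.51s where s = α+β.
Need P(θ < 0.7) = 0.8 under Beta(0.49s, 0.51s). Normal approximation: (q−m)/√(m(1−m)/s) ≈ z_{0.8} = 0.842, so s ≈ 0.49·0.51·(0.842)²/(0.7−0.49)² = 4.0.
At s = 4.0: P(θ<0.7) ≈ 0.797. Adjusting to match 0.8 gives s ≈ 4.10.
So α = 0.49·4.10 ≈ 2.01, β = 0.51·4.10 ≈ 2.09.

α ≈ 2.01, β ≈ 2.09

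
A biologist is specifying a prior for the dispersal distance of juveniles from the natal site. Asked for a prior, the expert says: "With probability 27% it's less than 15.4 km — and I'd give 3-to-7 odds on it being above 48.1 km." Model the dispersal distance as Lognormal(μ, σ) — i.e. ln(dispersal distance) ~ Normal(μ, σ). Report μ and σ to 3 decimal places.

μ ≈ 3.348, σ ≈ 1.001

If T ~ Lognormal(μ,σ) then ln T ~ Normal(μ,σ), so the p-quantile of ln T is μ + z_p·σ.
ln(15.4) = 2.734 and ln(48.1) = 3.873; z_{0.27} = -0.6128, z_{0.7} = 0.5244.
σ = (3.873 − 2.734)/(0.5244 − (-0.6128)) = 1.001.
μ = 2.734 − (-0.6128)·1.001 = 3.348.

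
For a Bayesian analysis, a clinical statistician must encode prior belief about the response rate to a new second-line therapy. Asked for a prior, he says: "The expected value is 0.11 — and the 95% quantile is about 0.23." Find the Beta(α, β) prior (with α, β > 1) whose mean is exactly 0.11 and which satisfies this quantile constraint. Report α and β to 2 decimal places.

With mean 0.11 fixed, write α = 0.11s, β = 0.89s where s = α+β.
Need P(θ < 0.23) = 0.95 under Beta(0.11s, 0.89s). Normal approximation: (q−m)/√(m(1−m)/s) ≈ z_{0.95} = 1.64, so s ≈ 0.11·0.89·(1.64)²/(0.23−0.11)² = 18.4.
At s = 18.4: P(θ<0.23) ≈ 0.932. Adjusting to match 0.95 gives s ≈ 23.50.
So α = 0.11·23.50 ≈ 2.59, β = 0.89·23.50 ≈ 20.92.

α ≈ 2.59, β ≈ 20.92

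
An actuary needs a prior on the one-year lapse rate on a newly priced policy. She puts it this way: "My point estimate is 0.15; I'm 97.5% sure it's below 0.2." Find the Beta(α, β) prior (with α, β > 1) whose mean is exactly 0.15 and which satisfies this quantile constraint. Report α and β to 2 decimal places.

α ≈ 32.96, β ≈ 186.79

With mean 0.15 fixed, write α = 0.15s, β = 0.85s where s = α+β.
Need P(θ < 0.2) = 0.975 under Beta(0.15s, 0.85s). Normal approximation: (q−m)/√(m(1−m)/s) ≈ z_{0.975} = 1.96, so s ≈ 0.15·0.85·(1.96)²/(0.2−0.15)² = 195.9.
At s = 195.9: P(θ<0.2) ≈ 0.968. Adjusting to match 0.975 gives s ≈ 219.75.
So α = 0.15·219.75 ≈ 32.96, β = 0.85·219.75 ≈ 186.79.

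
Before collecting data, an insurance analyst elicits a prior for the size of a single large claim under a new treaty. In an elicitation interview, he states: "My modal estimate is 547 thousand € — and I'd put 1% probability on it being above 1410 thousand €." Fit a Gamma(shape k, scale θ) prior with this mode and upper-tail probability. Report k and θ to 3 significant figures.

k ≈ 6.2, θ ≈ 105

Gamma(k,θ) with k>1 has mode (k−1)θ, so θ = 547/(k−1).
Need P(X < 1410) = 0.99 with θ tied to k this way. Start at k = 2, θ = 547: P(X<1410) ≈ 0.728.
Too low — raise k to concentrate. Iterating converges to k ≈ 6.2.
Then θ = 547/(6.2−1) ≈ 105.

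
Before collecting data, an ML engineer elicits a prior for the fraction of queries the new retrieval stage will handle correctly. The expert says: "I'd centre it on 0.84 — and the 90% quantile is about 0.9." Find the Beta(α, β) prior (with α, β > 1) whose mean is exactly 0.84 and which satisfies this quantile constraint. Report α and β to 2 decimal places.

With mean 0.84 fixed, write α = 0.84s, β = 0.16s where s = α+β.
Need P(θ < 0.9) = 0.9 under Beta(0.84s, 0.16s). Normal approximation: (q−m)/√(m(1−m)/s) ≈ z_{0.9} = 1.28, so s ≈ 0.84·0.16·(1.28)²/(0.9−0.84)² = 61.3.
At s = 61.3: P(θ<0.9) ≈ 0.914. Adjusting to match 0.9 gives s ≈ 54.72.
So α = 0.84·54.72 ≈ 45.96, β = 0.16·54.72 ≈ 8.76.

α ≈ 45.96, β ≈ 8.76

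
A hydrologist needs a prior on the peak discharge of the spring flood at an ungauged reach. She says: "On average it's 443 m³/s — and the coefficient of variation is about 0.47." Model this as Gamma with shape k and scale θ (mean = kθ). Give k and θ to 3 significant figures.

k ≈ 4.53, θ ≈ 97.9

For Gamma(k, scale θ): mean = kθ, variance = kθ², so CV = 1/√k.
CV = 0.47, hence k = 1/CV² = 4.53.
Then θ = mean/k = 443/4.53 = 97.9.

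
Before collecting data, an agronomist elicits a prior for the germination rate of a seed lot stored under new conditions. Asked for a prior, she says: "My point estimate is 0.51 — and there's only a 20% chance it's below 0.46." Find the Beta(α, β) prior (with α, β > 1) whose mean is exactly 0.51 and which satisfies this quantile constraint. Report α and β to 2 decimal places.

α ≈ 36.14, β ≈ 34.73

With mean 0.51 fixed, write α = 0.51s, β = 0.49s where s = α+β.
Need P(θ < 0.46) = 0.2 under Beta(0.51s, 0.49s). Normal approximation: (q−m)/√(m(1−m)/s) ≈ z_{0.2} = -0.842, so s ≈ 0.51·0.49·(-0.842)²/(0.46−0.51)² = 70.8.
At s = 70.8: P(θ<0.46) ≈ 0.200. Adjusting to match 0.2 gives s ≈ 70.87.
So α = 0.51·70.87 ≈ 36.14, β = 0.49·70.87 ≈ 34.73.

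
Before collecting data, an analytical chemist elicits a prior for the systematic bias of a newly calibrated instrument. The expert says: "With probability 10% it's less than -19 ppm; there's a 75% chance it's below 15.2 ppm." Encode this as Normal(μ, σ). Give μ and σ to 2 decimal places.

μ = 3.41, σ = 17.48

For Normal(μ,σ), the p-quantile is μ + z_p·σ. Here z_{0.1} = -1.282, z_{0.75} = 0.6745.
So -19 = μ − 1.282σ and 15.2 = μ + 0.6745σ.
Subtracting: σ = (15.2 − -19)/(0.6745 − (-1.282)) = 17.48.
Then μ = -19 − (-1.282)·17.48 = 3.41.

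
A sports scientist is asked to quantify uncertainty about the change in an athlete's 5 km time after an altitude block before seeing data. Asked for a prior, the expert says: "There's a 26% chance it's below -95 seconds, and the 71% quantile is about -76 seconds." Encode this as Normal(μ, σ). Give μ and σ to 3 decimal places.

μ = -84.786, σ = 15.877

For Normal(μ,σ), the p-quantile is μ + z_p·σ. Here z_{0.26} = -0.6433, z_{0.71} = 0.5534.
So -95 = μ − 0.6433σ and -76 = μ + 0.5534σ.
Subtracting: σ = (-76 − -95)/(0.5534 − (-0.6433)) = 15.877.
Then μ = -95 − (-0.6433)·15.877 = -84.786.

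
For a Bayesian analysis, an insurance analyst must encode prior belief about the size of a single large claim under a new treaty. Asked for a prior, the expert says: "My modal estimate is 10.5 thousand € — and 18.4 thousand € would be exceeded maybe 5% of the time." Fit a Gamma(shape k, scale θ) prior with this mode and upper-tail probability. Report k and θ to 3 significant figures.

Gamma(k,θ) with k>1 has mode (k−1)θ, so θ = 10.5/(k−1).
Need P(X < 18.4) = 0.95 with θ tied to k this way. Start at k = 2, θ = 10.5: P(X<18.4) ≈ 0.523.
Too low — raise k to concentrate. Iterating converges to k ≈ 9.86.
Then θ = 10.5/(9.86−1) ≈ 1.18.

k ≈ 9.86, θ ≈ 1.18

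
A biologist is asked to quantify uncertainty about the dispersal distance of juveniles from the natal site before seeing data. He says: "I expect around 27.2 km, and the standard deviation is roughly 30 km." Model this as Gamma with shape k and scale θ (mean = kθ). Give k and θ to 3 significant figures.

For Gamma(k, scale θ): mean = kθ, variance = kθ², so CV = 1/√k.
CV = SD/mean = 30/27.2 = 1.103, hence k = 1/CV² = 0.822.
Then θ = mean/k = 27.2/0.822 = 33.1.

k ≈ 0.822, θ ≈ 33.1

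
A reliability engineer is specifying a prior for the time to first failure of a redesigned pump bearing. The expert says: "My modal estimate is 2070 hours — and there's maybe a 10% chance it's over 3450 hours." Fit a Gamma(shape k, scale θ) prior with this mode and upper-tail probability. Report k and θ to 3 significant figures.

Gamma(k,θ) with k>1 has mode (k−1)θ, so θ = 2070/(k−1).
Need P(X < 3450) = 0.9 with θ tied to k this way. Start at k = 2, θ = 2070: P(X<3450) ≈ 0.496.
Too low — raise k to concentrate. Iterating converges to k ≈ 8.24.
Then θ = 2070/(8.24−1) ≈ 286.

k ≈ 8.24, θ ≈ 286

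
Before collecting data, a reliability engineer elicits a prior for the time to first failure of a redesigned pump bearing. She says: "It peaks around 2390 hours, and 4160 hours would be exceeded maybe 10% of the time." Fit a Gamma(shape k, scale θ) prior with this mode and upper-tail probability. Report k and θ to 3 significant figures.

Gamma(k,θ) with k>1 has mode (k−1)θ, so θ = 2390/(k−1).
Need P(X < 4160) = 0.9 with θ tied to k this way. Start at k = 2, θ = 2390: P(X<4160) ≈ 0.519.
Too low — raise k to concentrate. Iterating converges to k ≈ 7.18.
Then θ = 2390/(7.18−1) ≈ 387.

k ≈ 7.18, θ ≈ 387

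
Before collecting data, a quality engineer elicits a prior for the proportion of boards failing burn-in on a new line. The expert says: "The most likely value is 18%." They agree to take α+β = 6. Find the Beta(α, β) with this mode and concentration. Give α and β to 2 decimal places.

α = 1.72, β = 4.28

For α,β > 1 the Beta mode is (α−1)/(α+β−2). With α+β = 6, the mode is (α−1)/4.
Set (α−1)/4 = 0.18 → α = 1 + 0.18·4 = 1.72.
β = 6 − α = 4.28.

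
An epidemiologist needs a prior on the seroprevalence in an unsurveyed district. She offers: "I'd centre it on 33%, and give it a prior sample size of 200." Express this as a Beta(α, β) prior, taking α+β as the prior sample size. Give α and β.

α = 66, β = 134

Under the effective-sample-size interpretation, Beta(α, β) has prior mean α/(α+β) and prior sample size α+β.
So α+β = 200 and α/(α+β) = 0.33, giving α = 0.33·200 = 66 and β = 200 − 66 = 134.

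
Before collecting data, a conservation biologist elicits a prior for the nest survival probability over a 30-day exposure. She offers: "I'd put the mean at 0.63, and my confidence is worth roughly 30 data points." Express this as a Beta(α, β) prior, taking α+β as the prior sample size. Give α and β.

Under the effective-sample-size interpretation, Beta(α, β) has prior mean α/(α+β) and prior sample size α+β.
So α+β = 30 and α/(α+β) = 0.63, giving α = 0.63·30 = 18.9 and β = 30 − 18.9 = 11.1.

α = 18.9, β = 11.1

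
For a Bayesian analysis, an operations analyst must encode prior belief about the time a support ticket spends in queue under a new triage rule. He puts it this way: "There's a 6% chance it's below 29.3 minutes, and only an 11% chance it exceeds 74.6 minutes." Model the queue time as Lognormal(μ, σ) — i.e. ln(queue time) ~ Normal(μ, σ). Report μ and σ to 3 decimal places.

μ ≈ 3.900, σ ≈ 0.336

If T ~ Lognormal(μ,σ) then ln T ~ Normal(μ,σ), so the p-quantile of ln T is μ + z_p·σ.
ln(29.3) = 3.378 and ln(74.6) = 4.312; z_{0.06} = -1.555, z_{0.89} = 1.227.
σ = (4.312 − 3.378)/(1.227 − (-1.555)) = 0.336.
μ = 3.378 − (-1.555)·0.336 = 3.900.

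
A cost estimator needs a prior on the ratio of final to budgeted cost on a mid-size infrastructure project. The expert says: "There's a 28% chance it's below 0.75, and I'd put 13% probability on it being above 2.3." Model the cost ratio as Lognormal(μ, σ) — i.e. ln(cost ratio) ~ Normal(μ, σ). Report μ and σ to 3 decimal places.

μ ≈ 0.094, σ ≈ 0.656

If T ~ Lognormal(μ,σ) then ln T ~ Normal(μ,σ), so the p-quantile of ln T is μ + z_p·σ.
ln(0.75) = -0.2877 and ln(2.3) = 0.8329; z_{0.28} = -0.5828, z_{0.87} = 1.126.
σ = (0.8329 − -0.2877)/(1.126 − (-0.5828)) = 0.656.
μ = -0.2877 − (-0.5828)·0.656 = 0.094.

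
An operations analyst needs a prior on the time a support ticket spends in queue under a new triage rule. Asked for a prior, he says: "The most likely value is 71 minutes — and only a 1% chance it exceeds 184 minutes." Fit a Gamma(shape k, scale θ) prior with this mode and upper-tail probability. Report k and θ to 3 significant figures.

k ≈ 6.14, θ ≈ 13.8

Gamma(k,θ) with k>1 has mode (k−1)θ, so θ = 71/(k−1).
Need P(X < 184) = 0.99 with θ tied to k this way. Start at k = 2, θ = 71: P(X<184) ≈ 0.731.
Too low — raise k to concentrate. Iterating converges to k ≈ 6.14.
Then θ = 71/(6.14−1) ≈ 13.8.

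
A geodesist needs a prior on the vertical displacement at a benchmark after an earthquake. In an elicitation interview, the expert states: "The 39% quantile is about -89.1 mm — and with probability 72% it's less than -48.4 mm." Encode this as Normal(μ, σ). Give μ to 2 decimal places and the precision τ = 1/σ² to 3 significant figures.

For Normal(μ,σ), the p-quantile is μ + z_p·σ. Here z_{0.39} = -0.2793, z_{0.72} = 0.5828.
So -89.1 = μ − 0.2793σ and -48.4 = μ + 0.5828σ.
Subtracting: σ = (-48.4 − -89.1)/(0.5828 − (-0.2793)) = 47.21.
Then μ = -89.1 − (-0.2793)·47.21 = -75.91.
Precision τ = 1/σ² = 1/47.21² = 0.000449.

μ = -75.91, τ = 0.000449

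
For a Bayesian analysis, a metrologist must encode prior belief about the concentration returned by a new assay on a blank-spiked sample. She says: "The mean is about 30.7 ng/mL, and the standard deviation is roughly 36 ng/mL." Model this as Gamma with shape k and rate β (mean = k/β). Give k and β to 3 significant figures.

For Gamma(k, rate β): mean = k/β, variance = k/β², so CV = 1/√k.
CV = SD/mean = 36/30.7 = 1.173, hence k = 1/CV² = 0.727.
Then β = k/mean = 0.727/30.7 = 0.0237.

k ≈ 0.727, β ≈ 0.0237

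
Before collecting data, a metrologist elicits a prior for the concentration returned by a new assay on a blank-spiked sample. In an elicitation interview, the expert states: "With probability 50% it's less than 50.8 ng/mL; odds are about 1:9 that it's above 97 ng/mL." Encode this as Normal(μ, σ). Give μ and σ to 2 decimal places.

μ = 50.80, σ = 36.05

For Normal(μ,σ), the p-quantile is μ + z_p·σ. Here z_{0.5} = 0, z_{0.9} = 1.282.
So 50.8 = μ + 0σ and 97 = μ + 1.282σ.
Subtracting: σ = (97 − 50.8)/(1.282 − (0)) = 36.05.
Then μ = 50.8 − (0)·36.05 = 50.80.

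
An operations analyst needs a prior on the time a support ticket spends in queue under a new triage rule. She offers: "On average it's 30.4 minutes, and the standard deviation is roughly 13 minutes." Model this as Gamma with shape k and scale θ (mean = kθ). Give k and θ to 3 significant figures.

For Gamma(k, scale θ): mean = kθ, variance = kθ², so CV = 1/√k.
CV = SD/mean = 13/30.4 = 0.4276, hence k = 1/CV² = 5.47.
Then θ = mean/k = 30.4/5.47 = 5.56.

k ≈ 5.47, θ ≈ 5.56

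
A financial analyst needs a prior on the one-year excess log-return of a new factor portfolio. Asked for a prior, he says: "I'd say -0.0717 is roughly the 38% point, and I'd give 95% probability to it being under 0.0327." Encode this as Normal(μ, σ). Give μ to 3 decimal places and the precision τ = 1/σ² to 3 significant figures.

For Normal(μ,σ), the p-quantile is μ + z_p·σ. Here z_{0.38} = -0.3055, z_{0.95} = 1.645.
So -0.0717 = μ − 0.3055σ and 0.0327 = μ + 1.645σ.
Subtracting: σ = (0.0327 − -0.0717)/(1.645 − (-0.3055)) = 0.054.
Then μ = -0.0717 − (-0.3055)·0.054 = -0.055.
Precision τ = 1/σ² = 1/0.05353² = 349.

μ = -0.055, τ = 349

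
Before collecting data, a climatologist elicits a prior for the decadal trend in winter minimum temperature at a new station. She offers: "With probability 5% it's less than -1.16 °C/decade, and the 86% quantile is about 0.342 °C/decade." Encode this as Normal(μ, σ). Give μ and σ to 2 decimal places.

For Normal(μ,σ), the p-quantile is μ + z_p·σ. Here z_{0.05} = -1.645, z_{0.86} = 1.08.
So -1.16 = μ − 1.645σ and 0.342 = μ + 1.08σ.
Subtracting: σ = (0.342 − -1.16)/(1.08 − (-1.645)) = 0.55.
Then μ = -1.16 − (-1.645)·0.55 = -0.25.

μ = -0.25, σ = 0.55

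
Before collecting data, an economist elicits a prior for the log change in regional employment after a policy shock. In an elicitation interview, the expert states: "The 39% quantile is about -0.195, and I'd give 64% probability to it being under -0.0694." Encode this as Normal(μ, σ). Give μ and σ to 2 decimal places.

For Normal(μ,σ), the p-quantile is μ + z_p·σ. Here z_{0.39} = -0.2793, z_{0.64} = 0.3585.
So -0.195 = μ − 0.2793σ and -0.0694 = μ + 0.3585σ.
Subtracting: σ = (-0.0694 − -0.195)/(0.3585 − (-0.2793)) = 0.20.
Then μ = -0.195 − (-0.2793)·0.20 = -0.14.

μ = -0.14, σ = 0.20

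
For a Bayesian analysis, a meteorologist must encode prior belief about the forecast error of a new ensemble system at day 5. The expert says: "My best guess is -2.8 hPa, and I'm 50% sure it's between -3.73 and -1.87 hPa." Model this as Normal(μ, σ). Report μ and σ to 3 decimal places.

μ = -2.800, σ = 1.379

A symmetric 50% interval runs μ ± z·σ with z = 0.6745.
Half-width = 0.93, so σ = 0.93/0.6745 = 1.379.
μ is the stated best guess, -2.800.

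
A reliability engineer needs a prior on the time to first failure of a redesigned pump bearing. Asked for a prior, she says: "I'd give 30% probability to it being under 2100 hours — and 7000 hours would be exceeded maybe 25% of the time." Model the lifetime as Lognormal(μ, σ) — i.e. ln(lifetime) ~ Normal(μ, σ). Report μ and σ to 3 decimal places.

μ ≈ 8.176, σ ≈ 1.004

If T ~ Lognormal(μ,σ) then ln T ~ Normal(μ,σ), so the p-quantile of ln T is μ + z_p·σ.
ln(2100) = 7.65 and ln(7000) = 8.854; z_{0.3} = -0.5244, z_{0.75} = 0.6745.
σ = (8.854 − 7.65)/(0.6745 − (-0.5244)) = 1.004.
μ = 7.65 − (-0.5244)·1.004 = 8.176.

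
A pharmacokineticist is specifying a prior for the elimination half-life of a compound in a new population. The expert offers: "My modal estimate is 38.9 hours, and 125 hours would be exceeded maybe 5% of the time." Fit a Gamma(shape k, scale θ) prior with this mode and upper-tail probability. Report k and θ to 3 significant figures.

Gamma(k,θ) with k>1 has mode (k−1)θ, so θ = 38.9/(k−1).
Need P(X < 125) = 0.95 with θ tied to k this way. Start at k = 2, θ = 38.9: P(X<125) ≈ 0.831.
Too low — raise k to concentrate. Iterating converges to k ≈ 2.92.
Then θ = 38.9/(2.92−1) ≈ 20.2.

k ≈ 2.92, θ ≈ 20.2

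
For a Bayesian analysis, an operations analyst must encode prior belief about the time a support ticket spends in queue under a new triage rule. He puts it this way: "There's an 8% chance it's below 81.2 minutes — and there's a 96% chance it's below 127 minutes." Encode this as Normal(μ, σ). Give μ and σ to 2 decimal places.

The p-quantile of Normal(μ,σ) is μ + z_p·σ, with z_{0.08} = -1.405 and z_{0.96} = 1.751.
Eliminate σ: μ = (z₂·x₁ − z₁·x₂)/(z₂ − z₁) = (1.751·81.2 − (-1.405)·127)/3.156 = 101.59.
Then σ = (x₂ − x₁)/(z₂ − z₁) = (127 − 81.2)/3.156 = 14.51.

μ = 101.59, σ = 14.51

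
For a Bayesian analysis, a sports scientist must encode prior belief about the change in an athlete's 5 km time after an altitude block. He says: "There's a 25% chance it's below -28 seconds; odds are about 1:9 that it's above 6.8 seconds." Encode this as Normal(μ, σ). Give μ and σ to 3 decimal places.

The p-quantile of Normal(μ,σ) is μ + z_p·σ, with z_{0.25} = -0.6745 and z_{0.9} = 1.282.
Eliminate σ: μ = (z₂·x₁ − z₁·x₂)/(z₂ − z₁) = (1.282·-28 − (-0.6745)·6.8)/1.956 = -16.000.
Then σ = (x₂ − x₁)/(z₂ − z₁) = (6.8 − -28)/1.956 = 17.791.

μ = -16.000, σ = 17.791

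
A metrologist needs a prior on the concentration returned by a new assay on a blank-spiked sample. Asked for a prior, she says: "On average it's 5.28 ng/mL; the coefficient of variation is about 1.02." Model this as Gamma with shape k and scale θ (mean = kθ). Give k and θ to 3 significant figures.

For Gamma(k, scale θ): mean = kθ, variance = kθ², so CV = 1/√k.
CV = 1.02, hence k = 1/CV² = 0.961.
Then θ = mean/k = 5.28/0.961 = 5.49.

k ≈ 0.961, θ ≈ 5.49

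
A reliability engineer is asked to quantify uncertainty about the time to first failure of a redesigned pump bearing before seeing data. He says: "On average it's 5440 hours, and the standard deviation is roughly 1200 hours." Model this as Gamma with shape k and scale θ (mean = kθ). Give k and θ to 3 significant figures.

k ≈ 20.6, θ ≈ 265

For Gamma(k, scale θ): mean = kθ, variance = kθ², so CV = 1/√k.
CV = SD/mean = 1200/5440 = 0.2206, hence k = 1/CV² = 20.6.
Then θ = mean/k = 5440/20.6 = 265.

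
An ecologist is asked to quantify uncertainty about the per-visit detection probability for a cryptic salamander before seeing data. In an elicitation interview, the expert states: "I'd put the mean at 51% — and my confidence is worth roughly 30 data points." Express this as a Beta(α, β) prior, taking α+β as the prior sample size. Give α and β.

α = 15.3, β = 14.7

Under the effective-sample-size interpretation, Beta(α, β) has prior mean α/(α+β) and prior sample size α+β.
So α+β = 30 and α/(α+β) = 0.51, giving α = 0.51·30 = 15.3 and β = 30 − 15.3 = 14.7.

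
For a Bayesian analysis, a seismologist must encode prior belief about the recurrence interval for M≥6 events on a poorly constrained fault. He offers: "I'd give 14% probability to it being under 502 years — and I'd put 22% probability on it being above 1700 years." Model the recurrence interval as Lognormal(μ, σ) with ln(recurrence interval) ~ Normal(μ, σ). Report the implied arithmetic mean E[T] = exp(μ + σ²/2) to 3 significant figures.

E[T] ≈ 1270 years

If T ~ Lognormal(μ,σ) then ln T ~ Normal(μ,σ), so the p-quantile of ln T is μ + z_p·σ.
ln(502) = 6.219 and ln(1700) = 7.438; z_{0.14} = -1.08, z_{0.78} = 0.7722.
σ = (7.438 − 6.219)/(0.7722 − (-1.08)) = 0.658.
μ = 6.219 − (-1.08)·0.658 = 6.930.
E[T] = exp(μ + σ²/2) = exp(6.930 + 0.2168) = 1270 years.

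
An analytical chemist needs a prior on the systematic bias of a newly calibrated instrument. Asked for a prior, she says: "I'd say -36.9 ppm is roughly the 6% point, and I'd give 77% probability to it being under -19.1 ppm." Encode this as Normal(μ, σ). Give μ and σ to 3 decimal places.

μ = -24.834, σ = 7.761

The p-quantile of Normal(μ,σ) is μ + z_p·σ, with z_{0.06} = -1.555 and z_{0.77} = 0.7388.
Eliminate σ: μ = (z₂·x₁ − z₁·x₂)/(z₂ − z₁) = (0.7388·-36.9 − (-1.555)·-19.1)/2.294 = -24.834.
Then σ = (x₂ − x₁)/(z₂ − z₁) = (-19.1 − -36.9)/2.294 = 7.761.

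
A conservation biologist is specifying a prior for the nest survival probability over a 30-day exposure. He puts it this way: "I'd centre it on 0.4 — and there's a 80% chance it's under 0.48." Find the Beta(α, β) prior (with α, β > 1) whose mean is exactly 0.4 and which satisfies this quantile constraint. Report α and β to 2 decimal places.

With mean 0.4 fixed, write α = 0.4s, β = 0.6s where s = α+β.
Need P(θ < 0.48) = 0.8 under Beta(0.4s, 0.6s). Normal approximation: (q−m)/√(m(1−m)/s) ≈ z_{0.8} = 0.842, so s ≈ 0.4·0.6·(0.842)²/(0.48−0.4)² = 26.6.
At s = 26.6: P(θ<0.48) ≈ 0.802. Adjusting to match 0.8 gives s ≈ 26.18.
So α = 0.4·26.18 ≈ 10.47, β = 0.6·26.18 ≈ 15.71.

α ≈ 10.47, β ≈ 15.71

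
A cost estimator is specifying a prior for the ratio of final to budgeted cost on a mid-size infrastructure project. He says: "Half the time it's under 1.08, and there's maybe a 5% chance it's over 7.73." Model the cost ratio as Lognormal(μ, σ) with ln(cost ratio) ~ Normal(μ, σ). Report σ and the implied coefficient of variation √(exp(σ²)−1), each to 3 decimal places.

σ ≈ 1.197, CV ≈ 1.785

If T ~ Lognormal(μ,σ) then ln T ~ Normal(μ,σ), so the p-quantile of ln T is μ + z_p·σ.
ln(1.08) = 0.07696 and ln(7.73) = 2.045; z_{0.5} = 0, z_{0.95} = 1.645.
σ = (2.045 − 0.07696)/(1.645 − (0)) = 1.197.
μ = 0.07696 − (0)·1.197 = 0.077.
CV = √(exp(σ²)−1) = √(exp(1.4317)−1) = 1.785.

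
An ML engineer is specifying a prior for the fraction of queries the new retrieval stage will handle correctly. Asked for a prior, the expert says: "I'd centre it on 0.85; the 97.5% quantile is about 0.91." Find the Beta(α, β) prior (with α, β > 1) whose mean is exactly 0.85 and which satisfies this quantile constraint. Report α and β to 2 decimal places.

α ≈ 93.80, β ≈ 16.55

With mean 0.85 fixed, write α = 0.85s, β = 0.15s where s = α+β.
Need P(θ < 0.91) = 0.975 under Beta(0.85s, 0.15s). Normal approximation: (q−m)/√(m(1−m)/s) ≈ z_{0.975} = 1.96, so s ≈ 0.85·0.15·(1.96)²/(0.91−0.85)² = 136.1.
At s = 136.1: P(θ<0.91) ≈ 0.986. Adjusting to match 0.975 gives s ≈ 110.35.
So α = 0.85·110.35 ≈ 93.80, β = 0.15·110.35 ≈ 16.55.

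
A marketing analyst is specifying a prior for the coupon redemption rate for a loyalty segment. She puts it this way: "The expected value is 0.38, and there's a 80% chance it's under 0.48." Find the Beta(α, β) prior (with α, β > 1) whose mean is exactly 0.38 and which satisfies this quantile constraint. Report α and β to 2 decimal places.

With mean 0.38 fixed, write α = 0.38s, β = 0.62s where s = α+β.
Need P(θ < 0.48) = 0.8 under Beta(0.38s, 0.62s). Normal approximation: (q−m)/√(m(1−m)/s) ≈ z_{0.8} = 0.842, so s ≈ 0.38·0.62·(0.842)²/(0.48−0.38)² = 16.7.
At s = 16.7: P(θ<0.48) ≈ 0.803. Adjusting to match 0.8 gives s ≈ 16.30.
So α = 0.38·16.30 ≈ 6.20, β = 0.62·16.30 ≈ 10.11.

α ≈ 6.20, β ≈ 10.11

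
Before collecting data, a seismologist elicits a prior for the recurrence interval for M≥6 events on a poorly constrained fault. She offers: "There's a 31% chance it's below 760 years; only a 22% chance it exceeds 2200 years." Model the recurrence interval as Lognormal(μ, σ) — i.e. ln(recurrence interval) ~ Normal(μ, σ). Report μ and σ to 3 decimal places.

μ ≈ 7.049, σ ≈ 0.838

If T ~ Lognormal(μ,σ) then ln T ~ Normal(μ,σ), so the p-quantile of ln T is μ + z_p·σ.
ln(760) = 6.633 and ln(2200) = 7.696; z_{0.31} = -0.4959, z_{0.78} = 0.7722.
σ = (7.696 − 6.633)/(0.7722 − (-0.4959)) = 0.838.
μ = 6.633 − (-0.4959)·0.838 = 7.049.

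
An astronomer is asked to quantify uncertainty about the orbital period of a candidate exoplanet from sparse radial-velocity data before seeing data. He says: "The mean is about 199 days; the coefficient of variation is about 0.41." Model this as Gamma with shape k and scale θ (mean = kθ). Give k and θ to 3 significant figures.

For Gamma(k, scale θ): mean = kθ, variance = kθ², so CV = 1/√k.
CV = 0.41, hence k = 1/CV² = 5.95.
Then θ = mean/k = 199/5.95 = 33.5.

k ≈ 5.95, θ ≈ 33.5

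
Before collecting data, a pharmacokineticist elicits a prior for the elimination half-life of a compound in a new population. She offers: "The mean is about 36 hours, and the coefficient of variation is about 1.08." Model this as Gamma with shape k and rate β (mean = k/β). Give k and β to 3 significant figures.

For Gamma(k, rate β): mean = k/β, variance = k/β², so CV = 1/√k.
CV = 1.08, hence k = 1/CV² = 0.857.
Then β = k/mean = 0.857/36 = 0.0238.

k ≈ 0.857, β ≈ 0.0238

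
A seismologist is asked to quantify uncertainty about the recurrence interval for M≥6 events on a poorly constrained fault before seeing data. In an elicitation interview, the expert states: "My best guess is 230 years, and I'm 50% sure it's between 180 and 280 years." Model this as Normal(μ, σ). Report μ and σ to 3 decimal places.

μ = 230.000, σ = 74.130

A symmetric 50% interval runs μ ± z·σ with z = 0.6745.
Half-width = 50, so σ = 50/0.6745 = 74.130.
μ is the stated best guess, 230.000.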